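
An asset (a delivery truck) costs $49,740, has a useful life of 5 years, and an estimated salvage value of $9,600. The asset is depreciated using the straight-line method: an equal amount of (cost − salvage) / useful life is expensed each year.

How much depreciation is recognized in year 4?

$8,028

Depreciable base = $49,740 − $9,600 = $40,140.
Annual expense = $40,140 / 5 = $8,028.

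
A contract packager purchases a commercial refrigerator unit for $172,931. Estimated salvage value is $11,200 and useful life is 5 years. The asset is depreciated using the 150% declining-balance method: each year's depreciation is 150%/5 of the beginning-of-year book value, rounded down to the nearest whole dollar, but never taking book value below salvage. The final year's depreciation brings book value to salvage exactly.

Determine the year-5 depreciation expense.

Depreciable base = $172,931 − $11,200 = $161,731.
Year 1: ⌊$172,931 × 150%/5⌋ = $51,879. Book value $121,052.
Year 2: ⌊$121,052 × 150%/5⌋ = $36,315. Book value $84,737.
Year 3: ⌊$84,737 × 150%/5⌋ = $25,421. Book value $59,316.
Year 4: ⌊$59,316 × 150%/5⌋ = $17,794. Book value $41,522.
Year 5 (final): $41,522 − $11,200 = $30,322. Book value $11,200.

$30,322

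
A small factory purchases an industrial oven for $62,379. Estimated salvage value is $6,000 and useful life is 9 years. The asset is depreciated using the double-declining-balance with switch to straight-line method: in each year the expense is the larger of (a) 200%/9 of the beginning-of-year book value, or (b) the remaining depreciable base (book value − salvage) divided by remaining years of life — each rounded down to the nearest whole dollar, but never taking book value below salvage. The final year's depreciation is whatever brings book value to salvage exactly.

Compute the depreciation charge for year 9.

Depreciable base = $62,379 − $6,000 = $56,379.
Year 1: DB = ⌊$62,379 × 200%/9⌋ = $13,862; SL = ⌊$56,379/9⌋ = $6,264 → take DB $13,862. Book value $48,517.
Year 2: DB = ⌊$48,517 × 200%/9⌋ = $10,781; SL = ⌊$42,517/8⌋ = $5,314 → take DB $10,781. Book value $37,736.
Year 3: DB = ⌊$37,736 × 200%/9⌋ = $8,385; SL = ⌊$31,736/7⌋ = $4,533 → take DB $8,385. Book value $29,351.
Year 4: DB = ⌊$29,351 × 200%/9⌋ = $6,522; SL = ⌊$23,351/6⌋ = $3,891 → take DB $6,522. Book value $22,829.
Year 5: DB = ⌊$22,829 × 200%/9⌋ = $5,073; SL = ⌊$16,829/5⌋ = $3,365 → take DB $5,073. Book value $17,756.
Year 6: DB = ⌊$17,756 × 200%/9⌋ = $3,945; SL = ⌊$11,756/4⌋ = $2,939 → take DB $3,945. Book value $13,811.
Year 7: DB = ⌊$13,811 × 200%/9⌋ = $3,069; SL = ⌊$7,811/3⌋ = $2,603 → take DB $3,069. Book value $10,742.
Year 8: DB = ⌊$10,742 × 200%/9⌋ = $2,387; SL = ⌊$4,742/2⌋ = $2,371 → take DB $2,387. Book value $8,355.
Year 9 (final): $8,355 − $6,000 = $2,355. Book value $6,000.

$2,355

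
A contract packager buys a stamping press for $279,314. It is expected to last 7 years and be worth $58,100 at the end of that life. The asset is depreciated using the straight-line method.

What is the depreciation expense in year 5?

Depreciable base = $279,314 − $58,100 = $221,214.
Annual expense = $221,214 / 7 = $31,602.

$31,602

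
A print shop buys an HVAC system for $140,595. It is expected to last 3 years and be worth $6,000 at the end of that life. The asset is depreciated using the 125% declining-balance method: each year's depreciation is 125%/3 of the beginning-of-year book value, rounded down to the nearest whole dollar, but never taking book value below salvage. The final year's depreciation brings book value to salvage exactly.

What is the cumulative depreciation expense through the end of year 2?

Depreciable base = $140,595 − $6,000 = $134,595.
Year 1: ⌊$140,595 × 125%/3⌋ = $58,581. Book value $82,014.
Year 2: ⌊$82,014 × 125%/3⌋ = $34,172. Book value $47,842.
Accumulated through year 2 = $140,595 − $47,842 = $92,753.

$92,753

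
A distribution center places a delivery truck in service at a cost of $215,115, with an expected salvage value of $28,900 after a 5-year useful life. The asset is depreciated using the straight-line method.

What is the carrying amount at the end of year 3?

Depreciable base = $215,115 − $28,900 = $186,215.
Annual expense = $186,215 / 5 = $37,243.
End of year 1: book value $177,872.
End of year 2: book value $140,629.
End of year 3: book value $103,386.

$103,386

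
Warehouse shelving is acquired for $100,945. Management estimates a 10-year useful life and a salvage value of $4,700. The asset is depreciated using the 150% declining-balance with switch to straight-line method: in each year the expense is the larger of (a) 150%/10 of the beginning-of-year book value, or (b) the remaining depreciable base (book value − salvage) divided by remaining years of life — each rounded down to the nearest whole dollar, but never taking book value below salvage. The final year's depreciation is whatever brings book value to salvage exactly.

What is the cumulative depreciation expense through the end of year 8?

Depreciable base = $100,945 − $4,700 = $96,245.
Year 1: DB = ⌊$100,945 × 150%/10⌋ = $15,141; SL = ⌊$96,245/10⌋ = $9,624 → take DB $15,141. Book value $85,804.
Year 2: DB = ⌊$85,804 × 150%/10⌋ = $12,870; SL = ⌊$81,104/9⌋ = $9,011 → take DB $12,870. Book value $72,934.
Year 3: DB = ⌊$72,934 × 150%/10⌋ = $10,940; SL = ⌊$68,234/8⌋ = $8,529 → take DB $10,940. Book value $61,994.
Year 4: DB = ⌊$61,994 × 150%/10⌋ = $9,299; SL = ⌊$57,294/7⌋ = $8,184 → take DB $9,299. Book value $52,695.
Year 5: DB = ⌊$52,695 × 150%/10⌋ = $7,904; SL = ⌊$47,995/6⌋ = $7,999 → take SL $7,999. Book value $44,696.
Year 6: DB = ⌊$44,696 × 150%/10⌋ = $6,704; SL = ⌊$39,996/5⌋ = $7,999 → take SL $7,999. Book value $36,697.
Year 7: DB = ⌊$36,697 × 150%/10⌋ = $5,504; SL = ⌊$31,997/4⌋ = $7,999 → take SL $7,999. Book value $28,698.
Year 8: DB = ⌊$28,698 × 150%/10⌋ = $4,304; SL = ⌊$23,998/3⌋ = $7,999 → take SL $7,999. Book value $20,699.
Accumulated through year 8 = $100,945 − $20,699 = $80,246.

$80,246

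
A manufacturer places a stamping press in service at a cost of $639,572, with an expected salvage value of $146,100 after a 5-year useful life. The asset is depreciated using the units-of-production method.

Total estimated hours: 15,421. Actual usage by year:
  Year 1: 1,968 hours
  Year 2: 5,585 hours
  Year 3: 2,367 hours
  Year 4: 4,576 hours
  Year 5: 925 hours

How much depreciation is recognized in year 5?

$29,600

Depreciable base = $639,572 − $146,100 = $493,472.
Rate = $493,472 / 15,421 hours = $32 per hour.
Year 1: 1,968 × $32 = $62,976. Book value $576,596.
Year 2: 5,585 × $32 = $178,720. Book value $397,876.
Year 3: 2,367 × $32 = $75,744. Book value $322,132.
Year 4: 4,576 × $32 = $146,432. Book value $175,700.
Year 5: 925 × $32 = $29,600. Book value $146,100.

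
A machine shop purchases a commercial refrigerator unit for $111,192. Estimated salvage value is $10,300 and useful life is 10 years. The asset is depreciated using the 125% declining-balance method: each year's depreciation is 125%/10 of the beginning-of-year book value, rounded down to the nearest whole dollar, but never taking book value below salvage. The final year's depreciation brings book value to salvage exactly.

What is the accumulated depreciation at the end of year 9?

Depreciable base = $111,192 − $10,300 = $100,892.
Year 1: ⌊$111,192 × 125%/10⌋ = $13,899. Book value $97,293.
Year 2: ⌊$97,293 × 125%/10⌋ = $12,161. Book value $85,132.
Year 3: ⌊$85,132 × 125%/10⌋ = $10,641. Book value $74,491.
Year 4: ⌊$74,491 × 125%/10⌋ = $9,311. Book value $65,180.
Year 5: ⌊$65,180 × 125%/10⌋ = $8,147. Book value $57,033.
Year 6: ⌊$57,033 × 125%/10⌋ = $7,129. Book value $49,904.
Year 7: ⌊$49,904 × 125%/10⌋ = $6,238. Book value $43,666.
Year 8: ⌊$43,666 × 125%/10⌋ = $5,458. Book value $38,208.
Year 9: ⌊$38,208 × 125%/10⌋ = $4,776. Book value $33,432.
Accumulated through year 9 = $111,192 − $33,432 = $77,760.

$77,760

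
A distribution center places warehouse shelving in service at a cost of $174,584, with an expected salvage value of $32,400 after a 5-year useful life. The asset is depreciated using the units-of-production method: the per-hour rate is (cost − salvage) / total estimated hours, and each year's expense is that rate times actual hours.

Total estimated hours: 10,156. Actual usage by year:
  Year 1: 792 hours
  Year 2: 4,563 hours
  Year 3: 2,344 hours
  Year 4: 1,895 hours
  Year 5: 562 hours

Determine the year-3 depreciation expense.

$32,816

Depreciable base = $174,584 − $32,400 = $142,184.
Rate = $142,184 / 10,156 hours = $14 per hour.
Year 1: 792 × $14 = $11,088. Book value $163,496.
Year 2: 4,563 × $14 = $63,882. Book value $99,614.
Year 3: 2,344 × $14 = $32,816. Book value $66,798.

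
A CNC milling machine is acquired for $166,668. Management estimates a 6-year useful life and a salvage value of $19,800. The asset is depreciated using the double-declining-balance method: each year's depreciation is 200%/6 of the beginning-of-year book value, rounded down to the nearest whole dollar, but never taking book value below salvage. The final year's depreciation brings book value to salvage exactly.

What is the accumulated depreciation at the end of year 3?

$117,284

Depreciable base = $166,668 − $19,800 = $146,868.
Year 1: ⌊$166,668 × 200%/6⌋ = $55,556. Book value $111,112.
Year 2: ⌊$111,112 × 200%/6⌋ = $37,037. Book value $74,075.
Year 3: ⌊$74,075 × 200%/6⌋ = $24,691. Book value $49,384.
Accumulated through year 3 = $166,668 − $49,384 = $117,284.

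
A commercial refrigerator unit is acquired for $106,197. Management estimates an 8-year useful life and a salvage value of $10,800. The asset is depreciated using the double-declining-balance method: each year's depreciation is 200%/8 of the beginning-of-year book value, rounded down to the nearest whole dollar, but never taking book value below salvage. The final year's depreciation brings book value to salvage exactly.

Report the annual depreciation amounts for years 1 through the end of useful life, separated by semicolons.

$26,549; $19,912; $14,934; $11,200; $8,400; $6,300; $4,725; $3,377

Depreciable base = $106,197 − $10,800 = $95,397.
Year 1: ⌊$106,197 × 200%/8⌋ = $26,549. Book value $79,648.
Year 2: ⌊$79,648 × 200%/8⌋ = $19,912. Book value $59,736.
Year 3: ⌊$59,736 × 200%/8⌋ = $14,934. Book value $44,802.
Year 4: ⌊$44,802 × 200%/8⌋ = $11,200. Book value $33,602.
Year 5: ⌊$33,602 × 200%/8⌋ = $8,400. Book value $25,202.
Year 6: ⌊$25,202 × 200%/8⌋ = $6,300. Book value $18,902.
Year 7: ⌊$18,902 × 200%/8⌋ = $4,725. Book value $14,177.
Year 8 (final): $14,177 − $10,800 = $3,377. Book value $10,800.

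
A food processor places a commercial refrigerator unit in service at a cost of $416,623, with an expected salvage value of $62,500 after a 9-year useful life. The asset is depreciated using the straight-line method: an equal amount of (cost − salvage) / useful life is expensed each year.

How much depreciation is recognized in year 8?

$39,347

Depreciable base = $416,623 − $62,500 = $354,123.
Annual expense = $354,123 / 9 = $39,347.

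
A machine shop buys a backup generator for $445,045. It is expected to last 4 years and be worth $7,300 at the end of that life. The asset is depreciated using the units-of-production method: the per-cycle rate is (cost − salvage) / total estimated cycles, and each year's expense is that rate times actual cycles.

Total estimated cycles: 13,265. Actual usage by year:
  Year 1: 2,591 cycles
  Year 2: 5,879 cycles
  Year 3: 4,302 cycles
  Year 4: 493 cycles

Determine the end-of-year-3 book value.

Depreciable base = $445,045 − $7,300 = $437,745.
Rate = $437,745 / 13,265 cycles = $33 per cycle.
Year 1: 2,591 × $33 = $85,503. Book value $359,542.
Year 2: 5,879 × $33 = $194,007. Book value $165,535.
Year 3: 4,302 × $33 = $141,966. Book value $23,569.

$23,569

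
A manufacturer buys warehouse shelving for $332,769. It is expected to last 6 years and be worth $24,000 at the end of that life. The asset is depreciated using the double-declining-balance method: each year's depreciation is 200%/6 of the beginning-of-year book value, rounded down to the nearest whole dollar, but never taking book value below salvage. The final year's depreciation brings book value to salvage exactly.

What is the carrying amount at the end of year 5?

Depreciable base = $332,769 − $24,000 = $308,769.
Year 1: ⌊$332,769 × 200%/6⌋ = $110,923. Book value $221,846.
Year 2: ⌊$221,846 × 200%/6⌋ = $73,948. Book value $147,898.
Year 3: ⌊$147,898 × 200%/6⌋ = $49,299. Book value $98,599.
Year 4: ⌊$98,599 × 200%/6⌋ = $32,866. Book value $65,733.
Year 5: ⌊$65,733 × 200%/6⌋ = $21,911. Book value $43,822.

$43,822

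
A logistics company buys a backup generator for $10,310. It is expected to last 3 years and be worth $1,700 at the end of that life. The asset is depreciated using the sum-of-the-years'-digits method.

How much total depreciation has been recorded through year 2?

Depreciable base = $10,310 − $1,700 = $8,610.
Sum of the years' digits = 3+2+1 = 6.
Year 1: $8,610 × 3/6 = $4,305. Book value $6,005.
Year 2: $8,610 × 2/6 = $2,870. Book value $3,135.
Accumulated through year 2 = $10,310 − $3,135 = $7,175.

$7,175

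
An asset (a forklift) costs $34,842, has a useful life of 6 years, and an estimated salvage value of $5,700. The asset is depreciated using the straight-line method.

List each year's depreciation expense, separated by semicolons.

$4,857; $4,857; $4,857; $4,857; $4,857; $4,857

Depreciable base = $34,842 − $5,700 = $29,142.
Annual expense = $29,142 / 6 = $4,857.
End of year 1: book value $29,985.
End of year 2: book value $25,128.
End of year 3: book value $20,271.
End of year 4: book value $15,414.
End of year 5: book value $10,557.
End of year 6: book value $5,700.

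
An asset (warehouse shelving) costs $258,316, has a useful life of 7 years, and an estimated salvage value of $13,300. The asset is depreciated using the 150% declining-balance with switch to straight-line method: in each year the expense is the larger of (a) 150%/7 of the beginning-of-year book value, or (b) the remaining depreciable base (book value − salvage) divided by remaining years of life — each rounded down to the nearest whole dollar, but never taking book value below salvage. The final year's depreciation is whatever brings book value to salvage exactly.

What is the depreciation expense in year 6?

$28,000

Depreciable base = $258,316 − $13,300 = $245,016.
Year 1: DB = ⌊$258,316 × 150%/7⌋ = $55,353; SL = ⌊$245,016/7⌋ = $35,002 → take DB $55,353. Book value $202,963.
Year 2: DB = ⌊$202,963 × 150%/7⌋ = $43,492; SL = ⌊$189,663/6⌋ = $31,610 → take DB $43,492. Book value $159,471.
Year 3: DB = ⌊$159,471 × 150%/7⌋ = $34,172; SL = ⌊$146,171/5⌋ = $29,234 → take DB $34,172. Book value $125,299.
Year 4: DB = ⌊$125,299 × 150%/7⌋ = $26,849; SL = ⌊$111,999/4⌋ = $27,999 → take SL $27,999. Book value $97,300.
Year 5: DB = ⌊$97,300 × 150%/7⌋ = $20,850; SL = ⌊$84,000/3⌋ = $28,000 → take SL $28,000. Book value $69,300.
Year 6: DB = ⌊$69,300 × 150%/7⌋ = $14,850; SL = ⌊$56,000/2⌋ = $28,000 → take SL $28,000. Book value $41,300.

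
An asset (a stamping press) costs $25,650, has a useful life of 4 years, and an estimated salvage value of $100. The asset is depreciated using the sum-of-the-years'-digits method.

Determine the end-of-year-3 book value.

$2,655

Depreciable base = $25,650 − $100 = $25,550.
Sum of the years' digits = 4+3+2+1 = 10.
Year 1: $25,550 × 4/10 = $10,220. Book value $15,430.
Year 2: $25,550 × 3/10 = $7,665. Book value $7,765.
Year 3: $25,550 × 2/10 = $5,110. Book value $2,655.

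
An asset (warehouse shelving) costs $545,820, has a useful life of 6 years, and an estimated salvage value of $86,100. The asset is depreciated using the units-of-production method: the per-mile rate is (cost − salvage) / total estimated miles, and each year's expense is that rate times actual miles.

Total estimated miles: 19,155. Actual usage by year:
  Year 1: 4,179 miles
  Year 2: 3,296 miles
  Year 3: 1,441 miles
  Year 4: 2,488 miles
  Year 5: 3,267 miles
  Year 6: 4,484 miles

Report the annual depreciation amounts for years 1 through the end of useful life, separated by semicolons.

Depreciable base = $545,820 − $86,100 = $459,720.
Rate = $459,720 / 19,155 miles = $24 per mile.
Year 1: 4,179 × $24 = $100,296. Book value $445,524.
Year 2: 3,296 × $24 = $79,104. Book value $366,420.
Year 3: 1,441 × $24 = $34,584. Book value $331,836.
Year 4: 2,488 × $24 = $59,712. Book value $272,124.
Year 5: 3,267 × $24 = $78,408. Book value $193,716.
Year 6: 4,484 × $24 = $107,616. Book value $86,100.

$100,296; $79,104; $34,584; $59,712; $78,408; $107,616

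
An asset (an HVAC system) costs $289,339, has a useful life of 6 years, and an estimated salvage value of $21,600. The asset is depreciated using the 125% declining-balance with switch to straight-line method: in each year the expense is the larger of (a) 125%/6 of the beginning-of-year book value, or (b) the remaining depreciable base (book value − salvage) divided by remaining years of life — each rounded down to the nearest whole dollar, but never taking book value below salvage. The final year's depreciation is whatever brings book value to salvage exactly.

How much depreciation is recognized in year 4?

Depreciable base = $289,339 − $21,600 = $267,739.
Year 1: DB = ⌊$289,339 × 125%/6⌋ = $60,278; SL = ⌊$267,739/6⌋ = $44,623 → take DB $60,278. Book value $229,061.
Year 2: DB = ⌊$229,061 × 125%/6⌋ = $47,721; SL = ⌊$207,461/5⌋ = $41,492 → take DB $47,721. Book value $181,340.
Year 3: DB = ⌊$181,340 × 125%/6⌋ = $37,779; SL = ⌊$159,740/4⌋ = $39,935 → take SL $39,935. Book value $141,405.
Year 4: DB = ⌊$141,405 × 125%/6⌋ = $29,459; SL = ⌊$119,805/3⌋ = $39,935 → take SL $39,935. Book value $101,470.

$39,935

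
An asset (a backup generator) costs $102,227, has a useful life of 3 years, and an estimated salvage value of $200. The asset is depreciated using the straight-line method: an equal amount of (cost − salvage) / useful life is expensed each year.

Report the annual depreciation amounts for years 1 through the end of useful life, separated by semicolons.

$34,009; $34,009; $34,009

Depreciable base = $102,227 − $200 = $102,027.
Annual expense = $102,027 / 3 = $34,009.
End of year 1: book value $68,218.
End of year 2: book value $34,209.
End of year 3: book value $200.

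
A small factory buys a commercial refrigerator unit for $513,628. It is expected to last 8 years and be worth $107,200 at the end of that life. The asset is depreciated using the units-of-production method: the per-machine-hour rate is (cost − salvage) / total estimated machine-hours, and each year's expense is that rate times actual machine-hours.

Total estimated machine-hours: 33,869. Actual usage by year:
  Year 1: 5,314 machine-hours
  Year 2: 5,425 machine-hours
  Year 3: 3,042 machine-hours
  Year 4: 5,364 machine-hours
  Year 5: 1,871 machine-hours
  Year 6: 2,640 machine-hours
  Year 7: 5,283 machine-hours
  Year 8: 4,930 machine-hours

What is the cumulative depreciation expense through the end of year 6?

$283,872

Depreciable base = $513,628 − $107,200 = $406,428.
Rate = $406,428 / 33,869 machine-hours = $12 per machine-hour.
Year 1: 5,314 × $12 = $63,768. Book value $449,860.
Year 2: 5,425 × $12 = $65,100. Book value $384,760.
Year 3: 3,042 × $12 = $36,504. Book value $348,256.
Year 4: 5,364 × $12 = $64,368. Book value $283,888.
Year 5: 1,871 × $12 = $22,452. Book value $261,436.
Year 6: 2,640 × $12 = $31,680. Book value $229,756.
Accumulated through year 6 = $513,628 − $229,756 = $283,872.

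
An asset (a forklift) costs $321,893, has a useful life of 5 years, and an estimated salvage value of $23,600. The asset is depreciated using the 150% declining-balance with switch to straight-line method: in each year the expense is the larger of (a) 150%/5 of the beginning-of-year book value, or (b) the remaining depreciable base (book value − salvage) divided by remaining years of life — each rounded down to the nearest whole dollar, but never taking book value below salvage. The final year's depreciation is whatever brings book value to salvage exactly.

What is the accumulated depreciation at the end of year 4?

$254,887

Depreciable base = $321,893 − $23,600 = $298,293.
Year 1: DB = ⌊$321,893 × 150%/5⌋ = $96,567; SL = ⌊$298,293/5⌋ = $59,658 → take DB $96,567. Book value $225,326.
Year 2: DB = ⌊$225,326 × 150%/5⌋ = $67,597; SL = ⌊$201,726/4⌋ = $50,431 → take DB $67,597. Book value $157,729.
Year 3: DB = ⌊$157,729 × 150%/5⌋ = $47,318; SL = ⌊$134,129/3⌋ = $44,709 → take DB $47,318. Book value $110,411.
Year 4: DB = ⌊$110,411 × 150%/5⌋ = $33,123; SL = ⌊$86,811/2⌋ = $43,405 → take SL $43,405. Book value $67,006.
Accumulated through year 4 = $321,893 − $67,006 = $254,887.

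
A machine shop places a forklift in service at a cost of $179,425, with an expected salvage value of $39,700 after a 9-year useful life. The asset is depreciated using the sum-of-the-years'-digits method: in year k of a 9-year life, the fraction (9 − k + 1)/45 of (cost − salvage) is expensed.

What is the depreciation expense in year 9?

$3,105

Depreciable base = $179,425 − $39,700 = $139,725.
Sum of the years' digits = 9+8+7+6+5+4+3+2+1 = 45.
Year 1: $139,725 × 9/45 = $27,945. Book value $151,480.
Year 2: $139,725 × 8/45 = $24,840. Book value $126,640.
Year 3: $139,725 × 7/45 = $21,735. Book value $104,905.
Year 4: $139,725 × 6/45 = $18,630. Book value $86,275.
Year 5: $139,725 × 5/45 = $15,525. Book value $70,750.
Year 6: $139,725 × 4/45 = $12,420. Book value $58,330.
Year 7: $139,725 × 3/45 = $9,315. Book value $49,015.
Year 8: $139,725 × 2/45 = $6,210. Book value $42,805.
Year 9: $139,725 × 1/45 = $3,105. Book value $39,700.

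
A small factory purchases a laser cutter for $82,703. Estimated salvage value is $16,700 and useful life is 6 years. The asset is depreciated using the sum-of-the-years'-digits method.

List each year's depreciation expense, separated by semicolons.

Depreciable base = $82,703 − $16,700 = $66,003.
Sum of the years' digits = 6+5+4+3+2+1 = 21.
Year 1: $66,003 × 6/21 = $18,858. Book value $63,845.
Year 2: $66,003 × 5/21 = $15,715. Book value $48,130.
Year 3: $66,003 × 4/21 = $12,572. Book value $35,558.
Year 4: $66,003 × 3/21 = $9,429. Book value $26,129.
Year 5: $66,003 × 2/21 = $6,286. Book value $19,843.
Year 6: $66,003 × 1/21 = $3,143. Book value $16,700.

$18,858; $15,715; $12,572; $9,429; $6,286; $3,143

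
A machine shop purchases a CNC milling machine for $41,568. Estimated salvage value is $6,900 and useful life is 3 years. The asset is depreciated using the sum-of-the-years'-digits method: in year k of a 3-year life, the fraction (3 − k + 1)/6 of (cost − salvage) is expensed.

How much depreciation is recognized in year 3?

Depreciable base = $41,568 − $6,900 = $34,668.
Sum of the years' digits = 3+2+1 = 6.
Year 1: $34,668 × 3/6 = $17,334. Book value $24,234.
Year 2: $34,668 × 2/6 = $11,556. Book value $12,678.
Year 3: $34,668 × 1/6 = $5,778. Book value $6,900.

$5,778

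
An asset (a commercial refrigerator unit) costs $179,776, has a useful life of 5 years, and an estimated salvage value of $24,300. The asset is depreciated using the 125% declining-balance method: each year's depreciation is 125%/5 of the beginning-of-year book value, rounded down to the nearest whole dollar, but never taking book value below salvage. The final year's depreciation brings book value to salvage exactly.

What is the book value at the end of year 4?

Depreciable base = $179,776 − $24,300 = $155,476.
Year 1: ⌊$179,776 × 125%/5⌋ = $44,944. Book value $134,832.
Year 2: ⌊$134,832 × 125%/5⌋ = $33,708. Book value $101,124.
Year 3: ⌊$101,124 × 125%/5⌋ = $25,281. Book value $75,843.
Year 4: ⌊$75,843 × 125%/5⌋ = $18,960. Book value $56,883.

$56,883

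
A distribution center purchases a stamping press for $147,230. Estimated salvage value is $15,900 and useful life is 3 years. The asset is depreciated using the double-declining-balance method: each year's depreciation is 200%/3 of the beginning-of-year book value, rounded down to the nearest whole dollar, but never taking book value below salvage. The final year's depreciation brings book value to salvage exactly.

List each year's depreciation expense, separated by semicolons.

$98,153; $32,718; $459

Depreciable base = $147,230 − $15,900 = $131,330.
Year 1: ⌊$147,230 × 200%/3⌋ = $98,153. Book value $49,077.
Year 2: ⌊$49,077 × 200%/3⌋ = $32,718. Book value $16,359.
Year 3 (final): $16,359 − $15,900 = $459. Book value $15,900.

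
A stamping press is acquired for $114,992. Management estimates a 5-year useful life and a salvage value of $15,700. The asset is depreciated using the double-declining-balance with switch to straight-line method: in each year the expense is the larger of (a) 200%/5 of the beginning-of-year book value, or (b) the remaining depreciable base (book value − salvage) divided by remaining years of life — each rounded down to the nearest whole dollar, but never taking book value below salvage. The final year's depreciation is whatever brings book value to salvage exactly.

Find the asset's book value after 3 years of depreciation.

$24,839

Depreciable base = $114,992 − $15,700 = $99,292.
Year 1: DB = ⌊$114,992 × 200%/5⌋ = $45,996; SL = ⌊$99,292/5⌋ = $19,858 → take DB $45,996. Book value $68,996.
Year 2: DB = ⌊$68,996 × 200%/5⌋ = $27,598; SL = ⌊$53,296/4⌋ = $13,324 → take DB $27,598. Book value $41,398.
Year 3: DB = ⌊$41,398 × 200%/5⌋ = $16,559; SL = ⌊$25,698/3⌋ = $8,566 → take DB $16,559. Book value $24,839.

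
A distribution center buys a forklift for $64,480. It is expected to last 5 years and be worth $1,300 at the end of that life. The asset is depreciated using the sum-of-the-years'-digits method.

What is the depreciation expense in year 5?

$4,212

Depreciable base = $64,480 − $1,300 = $63,180.
Sum of the years' digits = 5+4+3+2+1 = 15.
Year 1: $63,180 × 5/15 = $21,060. Book value $43,420.
Year 2: $63,180 × 4/15 = $16,848. Book value $26,572.
Year 3: $63,180 × 3/15 = $12,636. Book value $13,936.
Year 4: $63,180 × 2/15 = $8,424. Book value $5,512.
Year 5: $63,180 × 1/15 = $4,212. Book value $1,300.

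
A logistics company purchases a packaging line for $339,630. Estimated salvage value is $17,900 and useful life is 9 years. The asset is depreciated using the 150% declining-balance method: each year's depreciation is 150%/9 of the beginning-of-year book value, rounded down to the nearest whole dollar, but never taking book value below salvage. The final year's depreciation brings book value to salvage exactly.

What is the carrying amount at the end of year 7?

Depreciable base = $339,630 − $17,900 = $321,730.
Year 1: ⌊$339,630 × 150%/9⌋ = $56,605. Book value $283,025.
Year 2: ⌊$283,025 × 150%/9⌋ = $47,170. Book value $235,855.
Year 3: ⌊$235,855 × 150%/9⌋ = $39,309. Book value $196,546.
Year 4: ⌊$196,546 × 150%/9⌋ = $32,757. Book value $163,789.
Year 5: ⌊$163,789 × 150%/9⌋ = $27,298. Book value $136,491.
Year 6: ⌊$136,491 × 150%/9⌋ = $22,748. Book value $113,743.
Year 7: ⌊$113,743 × 150%/9⌋ = $18,957. Book value $94,786.

$94,786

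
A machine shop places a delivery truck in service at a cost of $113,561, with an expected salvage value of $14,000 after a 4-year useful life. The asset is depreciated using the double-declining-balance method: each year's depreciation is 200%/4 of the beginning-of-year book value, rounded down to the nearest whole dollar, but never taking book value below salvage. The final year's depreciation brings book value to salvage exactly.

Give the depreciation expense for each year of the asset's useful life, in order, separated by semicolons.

Depreciable base = $113,561 − $14,000 = $99,561.
Year 1: ⌊$113,561 × 200%/4⌋ = $56,780. Book value $56,781.
Year 2: ⌊$56,781 × 200%/4⌋ = $28,390. Book value $28,391.
Year 3: ⌊$28,391 × 200%/4⌋ = $14,195. Book value $14,196.
Year 4 (final): $14,196 − $14,000 = $196. Book value $14,000.

$56,780; $28,390; $14,195; $196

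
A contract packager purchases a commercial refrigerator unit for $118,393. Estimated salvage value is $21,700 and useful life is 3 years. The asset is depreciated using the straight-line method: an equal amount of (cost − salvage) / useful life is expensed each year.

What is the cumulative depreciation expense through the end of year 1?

$32,231

Depreciable base = $118,393 − $21,700 = $96,693.
Annual expense = $96,693 / 3 = $32,231.
End of year 1: book value $86,162.
Accumulated through year 1 = $118,393 − $86,162 = $32,231.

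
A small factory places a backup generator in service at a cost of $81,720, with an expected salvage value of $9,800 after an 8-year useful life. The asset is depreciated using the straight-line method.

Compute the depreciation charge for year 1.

Depreciable base = $81,720 − $9,800 = $71,920.
Annual expense = $71,920 / 8 = $8,990.

$8,990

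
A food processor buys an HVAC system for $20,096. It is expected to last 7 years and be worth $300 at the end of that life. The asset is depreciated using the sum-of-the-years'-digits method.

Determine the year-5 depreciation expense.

$2,121

Depreciable base = $20,096 − $300 = $19,796.
Sum of the years' digits = 7+6+5+4+3+2+1 = 28.
Year 1: $19,796 × 7/28 = $4,949. Book value $15,147.
Year 2: $19,796 × 6/28 = $4,242. Book value $10,905.
Year 3: $19,796 × 5/28 = $3,535. Book value $7,370.
Year 4: $19,796 × 4/28 = $2,828. Book value $4,542.
Year 5: $19,796 × 3/28 = $2,121. Book value $2,421.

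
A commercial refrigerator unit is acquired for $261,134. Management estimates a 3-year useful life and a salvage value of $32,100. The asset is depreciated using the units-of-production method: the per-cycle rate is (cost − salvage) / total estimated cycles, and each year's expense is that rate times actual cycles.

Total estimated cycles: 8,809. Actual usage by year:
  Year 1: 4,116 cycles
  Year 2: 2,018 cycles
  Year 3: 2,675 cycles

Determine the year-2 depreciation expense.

Depreciable base = $261,134 − $32,100 = $229,034.
Rate = $229,034 / 8,809 cycles = $26 per cycle.
Year 1: 4,116 × $26 = $107,016. Book value $154,118.
Year 2: 2,018 × $26 = $52,468. Book value $101,650.

$52,468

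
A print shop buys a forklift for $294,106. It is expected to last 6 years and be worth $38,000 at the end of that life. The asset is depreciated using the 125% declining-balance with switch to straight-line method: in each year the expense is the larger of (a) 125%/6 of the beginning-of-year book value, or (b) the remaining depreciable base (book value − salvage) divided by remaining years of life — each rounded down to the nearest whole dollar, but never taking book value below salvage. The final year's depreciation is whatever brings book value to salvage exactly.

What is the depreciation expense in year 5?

$35,975

Depreciable base = $294,106 − $38,000 = $256,106.
Year 1: DB = ⌊$294,106 × 125%/6⌋ = $61,272; SL = ⌊$256,106/6⌋ = $42,684 → take DB $61,272. Book value $232,834.
Year 2: DB = ⌊$232,834 × 125%/6⌋ = $48,507; SL = ⌊$194,834/5⌋ = $38,966 → take DB $48,507. Book value $184,327.
Year 3: DB = ⌊$184,327 × 125%/6⌋ = $38,401; SL = ⌊$146,327/4⌋ = $36,581 → take DB $38,401. Book value $145,926.
Year 4: DB = ⌊$145,926 × 125%/6⌋ = $30,401; SL = ⌊$107,926/3⌋ = $35,975 → take SL $35,975. Book value $109,951.
Year 5: DB = ⌊$109,951 × 125%/6⌋ = $22,906; SL = ⌊$71,951/2⌋ = $35,975 → take SL $35,975. Book value $73,976.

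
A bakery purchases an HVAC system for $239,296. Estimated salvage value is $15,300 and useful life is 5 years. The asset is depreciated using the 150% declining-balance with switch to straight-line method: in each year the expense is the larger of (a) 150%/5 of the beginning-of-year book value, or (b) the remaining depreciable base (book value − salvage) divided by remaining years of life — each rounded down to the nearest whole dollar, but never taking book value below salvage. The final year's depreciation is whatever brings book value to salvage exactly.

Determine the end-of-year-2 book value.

Depreciable base = $239,296 − $15,300 = $223,996.
Year 1: DB = ⌊$239,296 × 150%/5⌋ = $71,788; SL = ⌊$223,996/5⌋ = $44,799 → take DB $71,788. Book value $167,508.
Year 2: DB = ⌊$167,508 × 150%/5⌋ = $50,252; SL = ⌊$152,208/4⌋ = $38,052 → take DB $50,252. Book value $117,256.

$117,256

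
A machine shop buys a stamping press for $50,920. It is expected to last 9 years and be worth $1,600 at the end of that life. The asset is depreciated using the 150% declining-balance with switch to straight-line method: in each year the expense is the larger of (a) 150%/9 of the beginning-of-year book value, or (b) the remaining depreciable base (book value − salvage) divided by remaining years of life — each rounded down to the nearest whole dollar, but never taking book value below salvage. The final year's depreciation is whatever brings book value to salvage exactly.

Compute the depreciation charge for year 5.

$4,591

Depreciable base = $50,920 − $1,600 = $49,320.
Year 1: DB = ⌊$50,920 × 150%/9⌋ = $8,486; SL = ⌊$49,320/9⌋ = $5,480 → take DB $8,486. Book value $42,434.
Year 2: DB = ⌊$42,434 × 150%/9⌋ = $7,072; SL = ⌊$40,834/8⌋ = $5,104 → take DB $7,072. Book value $35,362.
Year 3: DB = ⌊$35,362 × 150%/9⌋ = $5,893; SL = ⌊$33,762/7⌋ = $4,823 → take DB $5,893. Book value $29,469.
Year 4: DB = ⌊$29,469 × 150%/9⌋ = $4,911; SL = ⌊$27,869/6⌋ = $4,644 → take DB $4,911. Book value $24,558.
Year 5: DB = ⌊$24,558 × 150%/9⌋ = $4,093; SL = ⌊$22,958/5⌋ = $4,591 → take SL $4,591. Book value $19,967.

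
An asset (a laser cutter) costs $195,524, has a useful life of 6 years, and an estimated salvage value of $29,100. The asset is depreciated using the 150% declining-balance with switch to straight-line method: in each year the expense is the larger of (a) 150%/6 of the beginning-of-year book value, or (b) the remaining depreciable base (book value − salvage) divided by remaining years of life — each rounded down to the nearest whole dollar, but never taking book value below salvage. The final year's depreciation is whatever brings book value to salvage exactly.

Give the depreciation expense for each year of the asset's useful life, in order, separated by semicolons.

$48,881; $36,660; $27,495; $20,622; $16,383; $16,383

Depreciable base = $195,524 − $29,100 = $166,424.
Year 1: DB = ⌊$195,524 × 150%/6⌋ = $48,881; SL = ⌊$166,424/6⌋ = $27,737 → take DB $48,881. Book value $146,643.
Year 2: DB = ⌊$146,643 × 150%/6⌋ = $36,660; SL = ⌊$117,543/5⌋ = $23,508 → take DB $36,660. Book value $109,983.
Year 3: DB = ⌊$109,983 × 150%/6⌋ = $27,495; SL = ⌊$80,883/4⌋ = $20,220 → take DB $27,495. Book value $82,488.
Year 4: DB = ⌊$82,488 × 150%/6⌋ = $20,622; SL = ⌊$53,388/3⌋ = $17,796 → take DB $20,622. Book value $61,866.
Year 5: DB = ⌊$61,866 × 150%/6⌋ = $15,466; SL = ⌊$32,766/2⌋ = $16,383 → take SL $16,383. Book value $45,483.
Year 6 (final): $45,483 − $29,100 = $16,383. Book value $29,100.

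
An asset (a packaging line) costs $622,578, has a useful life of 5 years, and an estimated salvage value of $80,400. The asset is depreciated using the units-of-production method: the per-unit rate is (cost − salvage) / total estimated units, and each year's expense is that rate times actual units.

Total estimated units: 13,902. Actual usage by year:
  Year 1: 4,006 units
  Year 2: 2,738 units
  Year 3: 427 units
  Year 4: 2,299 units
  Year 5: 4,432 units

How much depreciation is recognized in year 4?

Depreciable base = $622,578 − $80,400 = $542,178.
Rate = $542,178 / 13,902 units = $39 per unit.
Year 1: 4,006 × $39 = $156,234. Book value $466,344.
Year 2: 2,738 × $39 = $106,782. Book value $359,562.
Year 3: 427 × $39 = $16,653. Book value $342,909.
Year 4: 2,299 × $39 = $89,661. Book value $253,248.

$89,661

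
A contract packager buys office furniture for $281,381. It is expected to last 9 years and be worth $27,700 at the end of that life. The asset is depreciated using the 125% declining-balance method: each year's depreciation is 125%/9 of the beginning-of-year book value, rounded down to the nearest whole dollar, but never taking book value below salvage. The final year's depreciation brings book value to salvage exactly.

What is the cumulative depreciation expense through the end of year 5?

Depreciable base = $281,381 − $27,700 = $253,681.
Year 1: ⌊$281,381 × 125%/9⌋ = $39,080. Book value $242,301.
Year 2: ⌊$242,301 × 125%/9⌋ = $33,652. Book value $208,649.
Year 3: ⌊$208,649 × 125%/9⌋ = $28,979. Book value $179,670.
Year 4: ⌊$179,670 × 125%/9⌋ = $24,954. Book value $154,716.
Year 5: ⌊$154,716 × 125%/9⌋ = $21,488. Book value $133,228.
Accumulated through year 5 = $281,381 − $133,228 = $148,153.

$148,153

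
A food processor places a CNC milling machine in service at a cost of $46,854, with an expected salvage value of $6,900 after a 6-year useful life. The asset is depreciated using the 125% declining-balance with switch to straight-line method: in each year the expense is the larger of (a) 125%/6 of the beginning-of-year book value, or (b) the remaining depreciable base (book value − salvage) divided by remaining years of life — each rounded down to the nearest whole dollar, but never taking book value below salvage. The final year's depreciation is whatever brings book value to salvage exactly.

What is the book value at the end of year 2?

Depreciable base = $46,854 − $6,900 = $39,954.
Year 1: DB = ⌊$46,854 × 125%/6⌋ = $9,761; SL = ⌊$39,954/6⌋ = $6,659 → take DB $9,761. Book value $37,093.
Year 2: DB = ⌊$37,093 × 125%/6⌋ = $7,727; SL = ⌊$30,193/5⌋ = $6,038 → take DB $7,727. Book value $29,366.

$29,366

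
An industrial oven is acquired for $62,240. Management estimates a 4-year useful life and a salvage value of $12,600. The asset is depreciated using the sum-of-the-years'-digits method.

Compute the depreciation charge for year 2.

Depreciable base = $62,240 − $12,600 = $49,640.
Sum of the years' digits = 4+3+2+1 = 10.
Year 1: $49,640 × 4/10 = $19,856. Book value $42,384.
Year 2: $49,640 × 3/10 = $14,892. Book value $27,492.

$14,892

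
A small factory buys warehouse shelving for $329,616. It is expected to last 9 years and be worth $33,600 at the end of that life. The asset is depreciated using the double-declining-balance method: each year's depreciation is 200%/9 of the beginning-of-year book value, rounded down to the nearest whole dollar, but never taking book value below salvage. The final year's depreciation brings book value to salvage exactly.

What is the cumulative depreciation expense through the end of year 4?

$208,992

Depreciable base = $329,616 − $33,600 = $296,016.
Year 1: ⌊$329,616 × 200%/9⌋ = $73,248. Book value $256,368.
Year 2: ⌊$256,368 × 200%/9⌋ = $56,970. Book value $199,398.
Year 3: ⌊$199,398 × 200%/9⌋ = $44,310. Book value $155,088.
Year 4: ⌊$155,088 × 200%/9⌋ = $34,464. Book value $120,624.
Accumulated through year 4 = $329,616 − $120,624 = $208,992.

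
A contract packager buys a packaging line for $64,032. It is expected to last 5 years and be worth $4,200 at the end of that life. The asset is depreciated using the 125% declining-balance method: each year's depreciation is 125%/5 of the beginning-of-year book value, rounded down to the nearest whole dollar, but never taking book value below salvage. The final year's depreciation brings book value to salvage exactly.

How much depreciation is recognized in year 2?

Depreciable base = $64,032 − $4,200 = $59,832.
Year 1: ⌊$64,032 × 125%/5⌋ = $16,008. Book value $48,024.
Year 2: ⌊$48,024 × 125%/5⌋ = $12,006. Book value $36,018.

$12,006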